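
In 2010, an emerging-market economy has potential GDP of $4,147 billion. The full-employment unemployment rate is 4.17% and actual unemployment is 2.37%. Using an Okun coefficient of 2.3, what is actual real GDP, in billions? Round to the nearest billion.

Unemployment gap = 2.37 - 4.17 = -1.8 points, so the output gap is -2.3 × (-1.8) = 4.14%.
Actual GDP = 4147 × (1 + 4.14/100) = 4147 × 1.0414 ≈ 4319 billion.

$4,319 billion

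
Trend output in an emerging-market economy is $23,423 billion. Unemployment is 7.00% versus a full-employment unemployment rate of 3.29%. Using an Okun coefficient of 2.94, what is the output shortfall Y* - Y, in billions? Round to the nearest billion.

Output gap = -2.94 × (7 - 3.29) = -2.94 × 3.71 = -10.9074%.
Actual GDP ≈ 23423 × 0.890926 ≈ 20868 billion, so the shortfall is 23423 - 20868 = 2555 billion.

$2,555 billion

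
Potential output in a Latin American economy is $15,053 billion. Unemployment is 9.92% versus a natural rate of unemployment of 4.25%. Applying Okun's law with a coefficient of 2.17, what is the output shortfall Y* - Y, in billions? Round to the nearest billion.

$1,852 billion

Output gap = -2.17 × (9.92 - 4.25) = -2.17 × 5.67 = -12.3039%.
Actual GDP ≈ 15053 × 0.876961 ≈ 13201 billion, so the shortfall is 15053 - 13201 = 1852 billion.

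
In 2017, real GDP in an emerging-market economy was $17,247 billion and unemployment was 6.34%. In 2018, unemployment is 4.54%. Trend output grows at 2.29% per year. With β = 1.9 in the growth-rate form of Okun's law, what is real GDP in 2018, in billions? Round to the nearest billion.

Δu = 4.54 - 6.34 = -1.8 points.
Okun's law (growth form): g_Y = g_Y* - β × Δu = 2.29 - 1.9 × (-1.80) = 2.29 + 3.42 = 5.71%.
Real GDP in the next year = 17247 × (1 + 5.71/100) = 17247 × 1.0571 ≈ 18232 billion.

$18,232 billion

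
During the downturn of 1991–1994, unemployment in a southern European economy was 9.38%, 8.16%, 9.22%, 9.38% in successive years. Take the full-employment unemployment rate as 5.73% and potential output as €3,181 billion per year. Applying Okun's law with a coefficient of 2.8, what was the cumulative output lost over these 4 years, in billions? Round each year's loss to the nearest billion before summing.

Year 1991: gap = -2.8 × (9.38 - 5.73) = -10.22%, loss ≈ 3181 × 10.22/100 ≈ 325.
Year 1992: gap = -2.8 × (8.16 - 5.73) = -6.804%, loss ≈ 3181 × 6.804/100 ≈ 216.
Year 1993: gap = -2.8 × (9.22 - 5.73) = -9.772%, loss ≈ 3181 × 9.772/100 ≈ 311.
Year 1994: gap = -2.8 × (9.38 - 5.73) = -10.22%, loss ≈ 3181 × 10.22/100 ≈ 325.
Total lost output = 325 + 216 + 311 + 325 = 1177 billion.

€1,177 billion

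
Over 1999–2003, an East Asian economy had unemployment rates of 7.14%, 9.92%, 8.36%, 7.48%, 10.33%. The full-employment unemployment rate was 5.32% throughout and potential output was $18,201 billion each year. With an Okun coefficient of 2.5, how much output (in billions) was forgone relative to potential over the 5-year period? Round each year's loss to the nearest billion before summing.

$7,567 billion

Year 1999: gap = -2.5 × (7.14 - 5.32) = -4.55%, loss ≈ 18201 × 4.55/100 ≈ 828.
Year 2000: gap = -2.5 × (9.92 - 5.32) = -11.5%, loss ≈ 18201 × 11.5/100 ≈ 2093.
Year 2001: gap = -2.5 × (8.36 - 5.32) = -7.6%, loss ≈ 18201 × 7.6/100 ≈ 1383.
Year 2002: gap = -2.5 × (7.48 - 5.32) = -5.4%, loss ≈ 18201 × 5.4/100 ≈ 983.
Year 2003: gap = -2.5 × (10.33 - 5.32) = -12.525%, loss ≈ 18201 × 12.525/100 ≈ 2280.
Total lost output = 828 + 2093 + 1383 + 983 + 2280 = 7567 billion.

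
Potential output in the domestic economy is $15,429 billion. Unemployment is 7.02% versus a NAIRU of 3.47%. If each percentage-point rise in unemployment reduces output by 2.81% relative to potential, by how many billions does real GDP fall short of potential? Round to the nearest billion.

Output gap = -2.81 × (7.02 - 3.47) = -2.81 × 3.55 = -9.9755%.
Actual GDP ≈ 15429 × 0.900245 ≈ 13890 billion, so the shortfall is 15429 - 13890 = 1539 billion.

$1,539 billion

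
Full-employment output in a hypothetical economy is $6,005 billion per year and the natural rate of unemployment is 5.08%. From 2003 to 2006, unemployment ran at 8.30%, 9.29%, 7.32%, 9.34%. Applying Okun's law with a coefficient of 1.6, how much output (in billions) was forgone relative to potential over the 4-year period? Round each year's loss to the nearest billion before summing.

$1,337 billion

Year 2003: gap = -1.6 × (8.3 - 5.08) = -5.152%, loss ≈ 6005 × 5.152/100 ≈ 309.
Year 2004: gap = -1.6 × (9.29 - 5.08) = -6.736%, loss ≈ 6005 × 6.736/100 ≈ 404.
Year 2005: gap = -1.6 × (7.32 - 5.08) = -3.584%, loss ≈ 6005 × 3.584/100 ≈ 215.
Year 2006: gap = -1.6 × (9.34 - 5.08) = -6.816%, loss ≈ 6005 × 6.816/100 ≈ 409.
Total lost output = 309 + 404 + 215 + 409 = 1337 billion.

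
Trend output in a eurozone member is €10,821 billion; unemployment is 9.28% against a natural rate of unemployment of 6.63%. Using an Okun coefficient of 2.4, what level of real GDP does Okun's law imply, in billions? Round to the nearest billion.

€10,133 billion

Unemployment gap = 9.28 - 6.63 = 2.65 points, so the output gap is -2.4 × 2.65 = -6.36%.
Actual GDP = 10821 × (1 - 6.36/100) = 10821 × 0.9364 ≈ 10133 billion.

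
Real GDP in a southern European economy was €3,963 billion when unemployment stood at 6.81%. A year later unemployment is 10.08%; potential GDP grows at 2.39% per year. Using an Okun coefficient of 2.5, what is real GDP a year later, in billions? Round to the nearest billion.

Δu = 10.08 - 6.81 = 3.27 points.
Okun's law (growth form): g_Y = g_Y* - β × Δu = 2.39 - 2.5 × (3.27) = 2.39 - 8.175 = -5.785%.
Real GDP in the next year = 3963 × (1 - 5.785/100) = 3963 × 0.94215 ≈ 3734 billion.

€3,734 billion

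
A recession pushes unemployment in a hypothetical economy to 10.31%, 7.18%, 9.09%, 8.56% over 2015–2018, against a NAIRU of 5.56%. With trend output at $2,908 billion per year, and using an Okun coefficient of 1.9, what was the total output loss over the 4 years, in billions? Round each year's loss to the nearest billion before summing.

Year 2015: gap = -1.9 × (10.31 - 5.56) = -9.025%, loss ≈ 2908 × 9.025/100 ≈ 262.
Year 2016: gap = -1.9 × (7.18 - 5.56) = -3.078%, loss ≈ 2908 × 3.078/100 ≈ 90.
Year 2017: gap = -1.9 × (9.09 - 5.56) = -6.707%, loss ≈ 2908 × 6.707/100 ≈ 195.
Year 2018: gap = -1.9 × (8.56 - 5.56) = -5.7%, loss ≈ 2908 × 5.7/100 ≈ 166.
Total lost output = 262 + 90 + 195 + 166 = 713 billion.

$713 billion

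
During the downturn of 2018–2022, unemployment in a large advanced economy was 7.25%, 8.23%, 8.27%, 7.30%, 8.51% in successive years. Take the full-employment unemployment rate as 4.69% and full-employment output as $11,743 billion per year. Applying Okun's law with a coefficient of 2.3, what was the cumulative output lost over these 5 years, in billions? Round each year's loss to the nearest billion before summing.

$4,351 billion

Year 2018: gap = -2.3 × (7.25 - 4.69) = -5.888%, loss ≈ 11743 × 5.888/100 ≈ 691.
Year 2019: gap = -2.3 × (8.23 - 4.69) = -8.142%, loss ≈ 11743 × 8.142/100 ≈ 956.
Year 2020: gap = -2.3 × (8.27 - 4.69) = -8.234%, loss ≈ 11743 × 8.234/100 ≈ 967.
Year 2021: gap = -2.3 × (7.3 - 4.69) = -6.003%, loss ≈ 11743 × 6.003/100 ≈ 705.
Year 2022: gap = -2.3 × (8.51 - 4.69) = -8.786%, loss ≈ 11743 × 8.786/100 ≈ 1032.
Total lost output = 691 + 956 + 967 + 705 + 1032 = 4351 billion.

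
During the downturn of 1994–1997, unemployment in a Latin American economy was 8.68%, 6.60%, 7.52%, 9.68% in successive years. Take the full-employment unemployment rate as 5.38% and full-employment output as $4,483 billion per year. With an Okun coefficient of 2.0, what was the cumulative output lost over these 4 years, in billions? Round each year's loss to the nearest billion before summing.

Year 1994: gap = -2.0 × (8.68 - 5.38) = -6.6%, loss ≈ 4483 × 6.6/100 ≈ 296.
Year 1995: gap = -2.0 × (6.6 - 5.38) = -2.44%, loss ≈ 4483 × 2.44/100 ≈ 109.
Year 1996: gap = -2.0 × (7.52 - 5.38) = -4.28%, loss ≈ 4483 × 4.28/100 ≈ 192.
Year 1997: gap = -2.0 × (9.68 - 5.38) = -8.6%, loss ≈ 4483 × 8.6/100 ≈ 386.
Total lost output = 296 + 109 + 192 + 386 = 983 billion.

$983 billion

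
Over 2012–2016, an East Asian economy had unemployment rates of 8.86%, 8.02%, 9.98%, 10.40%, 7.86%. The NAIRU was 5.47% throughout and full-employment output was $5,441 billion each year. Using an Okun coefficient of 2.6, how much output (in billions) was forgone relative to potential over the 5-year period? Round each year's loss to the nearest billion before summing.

Year 2012: gap = -2.6 × (8.86 - 5.47) = -8.814%, loss ≈ 5441 × 8.814/100 ≈ 480.
Year 2013: gap = -2.6 × (8.02 - 5.47) = -6.63%, loss ≈ 5441 × 6.63/100 ≈ 361.
Year 2014: gap = -2.6 × (9.98 - 5.47) = -11.726%, loss ≈ 5441 × 11.726/100 ≈ 638.
Year 2015: gap = -2.6 × (10.4 - 5.47) = -12.818%, loss ≈ 5441 × 12.818/100 ≈ 697.
Year 2016: gap = -2.6 × (7.86 - 5.47) = -6.214%, loss ≈ 5441 × 6.214/100 ≈ 338.
Total lost output = 480 + 361 + 638 + 697 + 338 = 2514 billion.

$2,514 billion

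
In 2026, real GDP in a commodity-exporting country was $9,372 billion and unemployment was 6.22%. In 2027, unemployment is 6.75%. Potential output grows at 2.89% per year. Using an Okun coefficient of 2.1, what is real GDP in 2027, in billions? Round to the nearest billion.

$9,539 billion

Δu = 6.75 - 6.22 = 0.53 points.
Okun's law (growth form): g_Y = g_Y* - β × Δu = 2.89 - 2.1 × (0.53) = 2.89 - 1.113 = 1.777%.
Real GDP in the next year = 9372 × (1 + 1.777/100) = 9372 × 1.01777 ≈ 9539 billion.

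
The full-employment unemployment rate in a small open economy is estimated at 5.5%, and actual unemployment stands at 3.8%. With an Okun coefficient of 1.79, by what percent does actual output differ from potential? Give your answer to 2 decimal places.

3.04%

The unemployment gap is 3.8 - 5.5 = -1.7 percentage points.
Okun's law gives an output gap of -1.79 × (-1.7) = 3.043%, i.e. 3.04% above potential.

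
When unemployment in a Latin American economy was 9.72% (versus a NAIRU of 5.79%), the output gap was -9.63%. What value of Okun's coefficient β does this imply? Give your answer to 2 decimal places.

Okun's law: output gap = -β × (u - u*).
-9.63 = -β × (9.72 - 5.79) = -β × 3.93, so β = 9.63/3.93 = 2.45.

β ≈ 2.45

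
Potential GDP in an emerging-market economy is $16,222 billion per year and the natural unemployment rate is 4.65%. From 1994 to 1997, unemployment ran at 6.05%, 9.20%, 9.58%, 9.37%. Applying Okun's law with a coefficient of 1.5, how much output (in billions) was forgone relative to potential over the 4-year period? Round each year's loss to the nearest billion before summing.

$3,797 billion

Year 1994: gap = -1.5 × (6.05 - 4.65) = -2.1%, loss ≈ 16222 × 2.1/100 ≈ 341.
Year 1995: gap = -1.5 × (9.2 - 4.65) = -6.825%, loss ≈ 16222 × 6.825/100 ≈ 1107.
Year 1996: gap = -1.5 × (9.58 - 4.65) = -7.395%, loss ≈ 16222 × 7.395/100 ≈ 1200.
Year 1997: gap = -1.5 × (9.37 - 4.65) = -7.08%, loss ≈ 16222 × 7.08/100 ≈ 1149.
Total lost output = 341 + 1107 + 1200 + 1149 = 3797 billion.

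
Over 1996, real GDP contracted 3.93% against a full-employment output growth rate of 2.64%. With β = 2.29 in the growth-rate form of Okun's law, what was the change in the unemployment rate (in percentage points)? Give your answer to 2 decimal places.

Growth-rate Okun's law: g_Y = g_Y* - β × Δu, so Δu = (g_Y* - g_Y)/β.
Δu = (2.64 + 3.93)/2.29 = 6.57/2.29 = 2.87 percentage points.

2.87 percentage points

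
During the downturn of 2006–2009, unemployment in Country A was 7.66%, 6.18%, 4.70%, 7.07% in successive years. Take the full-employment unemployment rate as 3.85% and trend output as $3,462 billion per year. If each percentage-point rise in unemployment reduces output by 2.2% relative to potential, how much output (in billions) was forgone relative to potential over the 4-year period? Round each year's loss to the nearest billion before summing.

Year 2006: gap = -2.2 × (7.66 - 3.85) = -8.382%, loss ≈ 3462 × 8.382/100 ≈ 290.
Year 2007: gap = -2.2 × (6.18 - 3.85) = -5.126%, loss ≈ 3462 × 5.126/100 ≈ 177.
Year 2008: gap = -2.2 × (4.7 - 3.85) = -1.87%, loss ≈ 3462 × 1.87/100 ≈ 65.
Year 2009: gap = -2.2 × (7.07 - 3.85) = -7.084%, loss ≈ 3462 × 7.084/100 ≈ 245.
Total lost output = 290 + 177 + 65 + 245 = 777 billion.

$777 billion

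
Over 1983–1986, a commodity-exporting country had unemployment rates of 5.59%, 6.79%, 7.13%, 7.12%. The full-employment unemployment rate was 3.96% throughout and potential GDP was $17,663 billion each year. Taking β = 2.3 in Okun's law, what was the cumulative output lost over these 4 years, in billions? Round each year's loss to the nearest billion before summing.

Year 1983: gap = -2.3 × (5.59 - 3.96) = -3.749%, loss ≈ 17663 × 3.749/100 ≈ 662.
Year 1984: gap = -2.3 × (6.79 - 3.96) = -6.509%, loss ≈ 17663 × 6.509/100 ≈ 1150.
Year 1985: gap = -2.3 × (7.13 - 3.96) = -7.291%, loss ≈ 17663 × 7.291/100 ≈ 1288.
Year 1986: gap = -2.3 × (7.12 - 3.96) = -7.268%, loss ≈ 17663 × 7.268/100 ≈ 1284.
Total lost output = 662 + 1150 + 1288 + 1284 = 4384 billion.

$4,384 billion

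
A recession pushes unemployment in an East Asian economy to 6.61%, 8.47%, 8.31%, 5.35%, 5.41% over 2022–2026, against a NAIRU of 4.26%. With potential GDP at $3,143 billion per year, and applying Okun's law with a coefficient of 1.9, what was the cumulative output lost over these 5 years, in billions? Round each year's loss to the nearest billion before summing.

Year 2022: gap = -1.9 × (6.61 - 4.26) = -4.465%, loss ≈ 3143 × 4.465/100 ≈ 140.
Year 2023: gap = -1.9 × (8.47 - 4.26) = -7.999%, loss ≈ 3143 × 7.999/100 ≈ 251.
Year 2024: gap = -1.9 × (8.31 - 4.26) = -7.695%, loss ≈ 3143 × 7.695/100 ≈ 242.
Year 2025: gap = -1.9 × (5.35 - 4.26) = -2.071%, loss ≈ 3143 × 2.071/100 ≈ 65.
Year 2026: gap = -1.9 × (5.41 - 4.26) = -2.185%, loss ≈ 3143 × 2.185/100 ≈ 69.
Total lost output = 140 + 251 + 242 + 65 + 69 = 767 billion.

$767 billion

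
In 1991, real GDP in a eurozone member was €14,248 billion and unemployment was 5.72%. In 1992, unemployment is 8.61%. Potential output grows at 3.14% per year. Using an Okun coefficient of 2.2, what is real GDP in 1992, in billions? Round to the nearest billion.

€13,789 billion

Δu = 8.61 - 5.72 = 2.89 points.
Okun's law (growth form): g_Y = g_Y* - β × Δu = 3.14 - 2.2 × (2.89) = 3.14 - 6.358 = -3.218%.
Real GDP in the next year = 14248 × (1 - 3.218/100) = 14248 × 0.96782 ≈ 13789 billion.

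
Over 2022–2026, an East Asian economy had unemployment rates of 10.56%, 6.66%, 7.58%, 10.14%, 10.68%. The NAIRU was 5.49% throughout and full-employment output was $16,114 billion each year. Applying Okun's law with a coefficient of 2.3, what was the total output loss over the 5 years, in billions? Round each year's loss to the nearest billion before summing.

$6,735 billion

Year 2022: gap = -2.3 × (10.56 - 5.49) = -11.661%, loss ≈ 16114 × 11.661/100 ≈ 1879.
Year 2023: gap = -2.3 × (6.66 - 5.49) = -2.691%, loss ≈ 16114 × 2.691/100 ≈ 434.
Year 2024: gap = -2.3 × (7.58 - 5.49) = -4.807%, loss ≈ 16114 × 4.807/100 ≈ 775.
Year 2025: gap = -2.3 × (10.14 - 5.49) = -10.695%, loss ≈ 16114 × 10.695/100 ≈ 1723.
Year 2026: gap = -2.3 × (10.68 - 5.49) = -11.937%, loss ≈ 16114 × 11.937/100 ≈ 1924.
Total lost output = 1879 + 434 + 775 + 1723 + 1924 = 6735 billion.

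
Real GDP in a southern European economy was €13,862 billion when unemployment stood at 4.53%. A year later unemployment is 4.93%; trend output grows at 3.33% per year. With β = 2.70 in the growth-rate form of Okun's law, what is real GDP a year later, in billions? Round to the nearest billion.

Δu = 4.93 - 4.53 = 0.4 points.
Okun's law (growth form): g_Y = g_Y* - β × Δu = 3.33 - 2.70 × (0.40) = 3.33 - 1.08 = 2.25%.
Real GDP in the next year = 13862 × (1 + 2.25/100) = 13862 × 1.0225 ≈ 14174 billion.

€14,174 billion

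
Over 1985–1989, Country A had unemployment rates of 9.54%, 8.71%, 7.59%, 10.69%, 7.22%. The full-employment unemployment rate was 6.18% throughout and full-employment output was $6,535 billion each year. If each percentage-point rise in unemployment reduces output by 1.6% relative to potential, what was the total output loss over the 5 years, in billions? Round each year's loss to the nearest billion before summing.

Year 1985: gap = -1.6 × (9.54 - 6.18) = -5.376%, loss ≈ 6535 × 5.376/100 ≈ 351.
Year 1986: gap = -1.6 × (8.71 - 6.18) = -4.048%, loss ≈ 6535 × 4.048/100 ≈ 265.
Year 1987: gap = -1.6 × (7.59 - 6.18) = -2.256%, loss ≈ 6535 × 2.256/100 ≈ 147.
Year 1988: gap = -1.6 × (10.69 - 6.18) = -7.216%, loss ≈ 6535 × 7.216/100 ≈ 472.
Year 1989: gap = -1.6 × (7.22 - 6.18) = -1.664%, loss ≈ 6535 × 1.664/100 ≈ 109.
Total lost output = 351 + 265 + 147 + 472 + 109 = 1344 billion.

$1,344 billion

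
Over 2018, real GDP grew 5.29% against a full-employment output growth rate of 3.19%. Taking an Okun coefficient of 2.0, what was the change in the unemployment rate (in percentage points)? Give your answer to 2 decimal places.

Growth-rate Okun's law: g_Y = g_Y* - β × Δu, so Δu = (g_Y* - g_Y)/β.
Δu = (3.19 - 5.29)/2.0 = -2.1/2.0 = -1.05 percentage points.

-1.05 percentage points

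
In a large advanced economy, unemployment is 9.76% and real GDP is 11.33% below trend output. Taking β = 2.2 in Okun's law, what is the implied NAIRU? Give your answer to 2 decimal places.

From Okun's law, u - u* = -(output gap)/β = -(-11.33)/2.2 = 5.15 points.
So u* = 9.76 - 5.15 = 4.61%.

4.61%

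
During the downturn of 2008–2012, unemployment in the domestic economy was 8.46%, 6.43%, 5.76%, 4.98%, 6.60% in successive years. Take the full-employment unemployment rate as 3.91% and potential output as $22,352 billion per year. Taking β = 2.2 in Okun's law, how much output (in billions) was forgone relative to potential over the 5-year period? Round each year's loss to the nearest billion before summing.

Year 2008: gap = -2.2 × (8.46 - 3.91) = -10.01%, loss ≈ 22352 × 10.01/100 ≈ 2237.
Year 2009: gap = -2.2 × (6.43 - 3.91) = -5.544%, loss ≈ 22352 × 5.544/100 ≈ 1239.
Year 2010: gap = -2.2 × (5.76 - 3.91) = -4.07%, loss ≈ 22352 × 4.07/100 ≈ 910.
Year 2011: gap = -2.2 × (4.98 - 3.91) = -2.354%, loss ≈ 22352 × 2.354/100 ≈ 526.
Year 2012: gap = -2.2 × (6.6 - 3.91) = -5.918%, loss ≈ 22352 × 5.918/100 ≈ 1323.
Total lost output = 2237 + 1239 + 910 + 526 + 1323 = 6235 billion.

$6,235 billion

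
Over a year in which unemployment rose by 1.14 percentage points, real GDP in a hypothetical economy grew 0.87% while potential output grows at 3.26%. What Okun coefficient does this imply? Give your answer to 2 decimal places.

β ≈ 2.10

Growth form: g_Y = g_Y* - β × Δu, so β = (g_Y* - g_Y)/Δu.
β = (3.26 - 0.87)/1.14 = 2.39/1.14 = 2.10.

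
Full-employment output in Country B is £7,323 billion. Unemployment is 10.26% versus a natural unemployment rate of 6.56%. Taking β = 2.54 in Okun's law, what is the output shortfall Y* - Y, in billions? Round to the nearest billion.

£688 billion

Output gap = -2.54 × (10.26 - 6.56) = -2.54 × 3.7 = -9.398%.
Actual GDP ≈ 7323 × 0.90602 ≈ 6635 billion, so the shortfall is 7323 - 6635 = 688 billion.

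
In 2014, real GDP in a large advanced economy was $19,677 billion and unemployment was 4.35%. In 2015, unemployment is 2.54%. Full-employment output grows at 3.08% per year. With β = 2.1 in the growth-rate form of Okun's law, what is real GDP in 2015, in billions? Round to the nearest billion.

Δu = 2.54 - 4.35 = -1.81 points.
Okun's law (growth form): g_Y = g_Y* - β × Δu = 3.08 - 2.1 × (-1.81) = 3.08 + 3.801 = 6.881%.
Real GDP in the next year = 19677 × (1 + 6.881/100) = 19677 × 1.06881 ≈ 21031 billion.

$21,031 billion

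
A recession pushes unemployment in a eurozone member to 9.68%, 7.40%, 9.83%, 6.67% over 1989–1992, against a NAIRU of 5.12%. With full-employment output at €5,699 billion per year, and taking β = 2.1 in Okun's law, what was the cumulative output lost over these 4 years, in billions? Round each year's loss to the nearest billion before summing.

Year 1989: gap = -2.1 × (9.68 - 5.12) = -9.576%, loss ≈ 5699 × 9.576/100 ≈ 546.
Year 1990: gap = -2.1 × (7.4 - 5.12) = -4.788%, loss ≈ 5699 × 4.788/100 ≈ 273.
Year 1991: gap = -2.1 × (9.83 - 5.12) = -9.891%, loss ≈ 5699 × 9.891/100 ≈ 564.
Year 1992: gap = -2.1 × (6.67 - 5.12) = -3.255%, loss ≈ 5699 × 3.255/100 ≈ 186.
Total lost output = 546 + 273 + 564 + 186 = 1569 billion.

€1,569 billion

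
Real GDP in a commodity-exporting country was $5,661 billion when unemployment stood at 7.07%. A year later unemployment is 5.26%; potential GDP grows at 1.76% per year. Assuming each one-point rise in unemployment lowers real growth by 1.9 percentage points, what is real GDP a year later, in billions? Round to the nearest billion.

Δu = 5.26 - 7.07 = -1.81 points.
Okun's law (growth form): g_Y = g_Y* - β × Δu = 1.76 - 1.9 × (-1.81) = 1.76 + 3.439 = 5.199%.
Real GDP in the next year = 5661 × (1 + 5.199/100) = 5661 × 1.05199 ≈ 5955 billion.

$5,955 billion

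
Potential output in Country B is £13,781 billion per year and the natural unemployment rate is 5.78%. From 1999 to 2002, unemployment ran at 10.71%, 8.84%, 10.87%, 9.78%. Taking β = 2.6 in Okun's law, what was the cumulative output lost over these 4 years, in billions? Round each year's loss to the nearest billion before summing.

Year 1999: gap = -2.6 × (10.71 - 5.78) = -12.818%, loss ≈ 13781 × 12.818/100 ≈ 1766.
Year 2000: gap = -2.6 × (8.84 - 5.78) = -7.956%, loss ≈ 13781 × 7.956/100 ≈ 1096.
Year 2001: gap = -2.6 × (10.87 - 5.78) = -13.234%, loss ≈ 13781 × 13.234/100 ≈ 1824.
Year 2002: gap = -2.6 × (9.78 - 5.78) = -10.4%, loss ≈ 13781 × 10.4/100 ≈ 1433.
Total lost output = 1766 + 1096 + 1824 + 1433 = 6119 billion.

£6,119 billion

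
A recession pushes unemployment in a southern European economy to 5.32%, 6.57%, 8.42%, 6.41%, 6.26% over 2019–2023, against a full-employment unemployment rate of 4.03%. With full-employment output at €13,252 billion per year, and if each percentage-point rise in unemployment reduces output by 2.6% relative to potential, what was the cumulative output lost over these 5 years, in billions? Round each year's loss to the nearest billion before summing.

Year 2019: gap = -2.6 × (5.32 - 4.03) = -3.354%, loss ≈ 13252 × 3.354/100 ≈ 444.
Year 2020: gap = -2.6 × (6.57 - 4.03) = -6.604%, loss ≈ 13252 × 6.604/100 ≈ 875.
Year 2021: gap = -2.6 × (8.42 - 4.03) = -11.414%, loss ≈ 13252 × 11.414/100 ≈ 1513.
Year 2022: gap = -2.6 × (6.41 - 4.03) = -6.188%, loss ≈ 13252 × 6.188/100 ≈ 820.
Year 2023: gap = -2.6 × (6.26 - 4.03) = -5.798%, loss ≈ 13252 × 5.798/100 ≈ 768.
Total lost output = 444 + 875 + 1513 + 820 + 768 = 4420 billion.

€4,420 billion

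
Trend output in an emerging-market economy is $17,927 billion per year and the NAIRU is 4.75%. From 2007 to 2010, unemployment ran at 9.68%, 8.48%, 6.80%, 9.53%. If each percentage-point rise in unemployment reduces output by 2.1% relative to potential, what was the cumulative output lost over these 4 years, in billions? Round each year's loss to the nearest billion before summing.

$5,832 billion

Year 2007: gap = -2.1 × (9.68 - 4.75) = -10.353%, loss ≈ 17927 × 10.353/100 ≈ 1856.
Year 2008: gap = -2.1 × (8.48 - 4.75) = -7.833%, loss ≈ 17927 × 7.833/100 ≈ 1404.
Year 2009: gap = -2.1 × (6.8 - 4.75) = -4.305%, loss ≈ 17927 × 4.305/100 ≈ 772.
Year 2010: gap = -2.1 × (9.53 - 4.75) = -10.038%, loss ≈ 17927 × 10.038/100 ≈ 1800.
Total lost output = 1856 + 1404 + 772 + 1800 = 5832 billion.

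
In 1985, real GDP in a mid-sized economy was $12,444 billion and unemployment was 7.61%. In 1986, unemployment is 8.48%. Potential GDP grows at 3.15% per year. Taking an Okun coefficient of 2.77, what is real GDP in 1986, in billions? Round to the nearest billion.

Δu = 8.48 - 7.61 = 0.87 points.
Okun's law (growth form): g_Y = g_Y* - β × Δu = 3.15 - 2.77 × (0.87) = 3.15 - 2.4099 = 0.7401%.
Real GDP in the next year = 12444 × (1 + 0.7401/100) = 12444 × 1.007401 ≈ 12536 billion.

$12,536 billion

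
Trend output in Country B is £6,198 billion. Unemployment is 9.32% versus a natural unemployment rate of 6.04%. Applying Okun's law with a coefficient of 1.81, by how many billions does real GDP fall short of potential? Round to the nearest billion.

Output gap = -1.81 × (9.32 - 6.04) = -1.81 × 3.28 = -5.9368%.
Actual GDP ≈ 6198 × 0.940632 ≈ 5830 billion, so the shortfall is 6198 - 5830 = 368 billion.

£368 billion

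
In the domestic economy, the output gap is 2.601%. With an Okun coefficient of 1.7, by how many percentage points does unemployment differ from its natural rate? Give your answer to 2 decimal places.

-1.53 percentage points

Okun's law: output gap = -β × (u - u*), so u - u* = -(output gap)/β.
u - u* = -(2.601)/1.7 = -1.53 percentage points.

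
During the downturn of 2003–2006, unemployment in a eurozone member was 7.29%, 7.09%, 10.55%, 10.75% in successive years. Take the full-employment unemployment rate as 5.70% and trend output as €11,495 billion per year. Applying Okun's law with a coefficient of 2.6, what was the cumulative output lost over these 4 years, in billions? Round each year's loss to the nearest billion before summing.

Year 2003: gap = -2.6 × (7.29 - 5.7) = -4.134%, loss ≈ 11495 × 4.134/100 ≈ 475.
Year 2004: gap = -2.6 × (7.09 - 5.7) = -3.614%, loss ≈ 11495 × 3.614/100 ≈ 415.
Year 2005: gap = -2.6 × (10.55 - 5.7) = -12.61%, loss ≈ 11495 × 12.61/100 ≈ 1450.
Year 2006: gap = -2.6 × (10.75 - 5.7) = -13.13%, loss ≈ 11495 × 13.13/100 ≈ 1509.
Total lost output = 475 + 415 + 1450 + 1509 = 3849 billion.

€3,849 billion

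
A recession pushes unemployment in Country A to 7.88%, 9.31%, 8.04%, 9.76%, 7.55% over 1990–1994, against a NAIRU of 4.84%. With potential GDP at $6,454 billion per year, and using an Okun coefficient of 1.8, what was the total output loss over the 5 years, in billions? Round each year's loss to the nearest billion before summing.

Year 1990: gap = -1.8 × (7.88 - 4.84) = -5.472%, loss ≈ 6454 × 5.472/100 ≈ 353.
Year 1991: gap = -1.8 × (9.31 - 4.84) = -8.046%, loss ≈ 6454 × 8.046/100 ≈ 519.
Year 1992: gap = -1.8 × (8.04 - 4.84) = -5.76%, loss ≈ 6454 × 5.76/100 ≈ 372.
Year 1993: gap = -1.8 × (9.76 - 4.84) = -8.856%, loss ≈ 6454 × 8.856/100 ≈ 572.
Year 1994: gap = -1.8 × (7.55 - 4.84) = -4.878%, loss ≈ 6454 × 4.878/100 ≈ 315.
Total lost output = 353 + 519 + 372 + 572 + 315 = 2131 billion.

$2,131 billion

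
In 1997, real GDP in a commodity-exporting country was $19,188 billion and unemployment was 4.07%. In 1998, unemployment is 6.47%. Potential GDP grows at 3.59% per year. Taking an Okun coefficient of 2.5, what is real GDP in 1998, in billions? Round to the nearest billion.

Δu = 6.47 - 4.07 = 2.4 points.
Okun's law (growth form): g_Y = g_Y* - β × Δu = 3.59 - 2.5 × (2.40) = 3.59 - 6 = -2.41%.
Real GDP in the next year = 19188 × (1 - 2.41/100) = 19188 × 0.9759 ≈ 18726 billion.

$18,726 billion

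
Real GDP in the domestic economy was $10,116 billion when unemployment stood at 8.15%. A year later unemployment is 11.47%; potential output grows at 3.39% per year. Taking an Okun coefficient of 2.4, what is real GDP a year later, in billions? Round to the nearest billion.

Δu = 11.47 - 8.15 = 3.32 points.
Okun's law (growth form): g_Y = g_Y* - β × Δu = 3.39 - 2.4 × (3.32) = 3.39 - 7.968 = -4.578%.
Real GDP in the next year = 10116 × (1 - 4.578/100) = 10116 × 0.95422 ≈ 9653 billion.

$9,653 billion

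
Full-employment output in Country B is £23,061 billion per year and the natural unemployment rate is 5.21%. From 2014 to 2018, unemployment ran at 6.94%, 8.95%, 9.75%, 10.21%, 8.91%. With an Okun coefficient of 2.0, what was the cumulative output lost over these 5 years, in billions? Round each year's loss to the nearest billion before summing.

Year 2014: gap = -2.0 × (6.94 - 5.21) = -3.46%, loss ≈ 23061 × 3.46/100 ≈ 798.
Year 2015: gap = -2.0 × (8.95 - 5.21) = -7.48%, loss ≈ 23061 × 7.48/100 ≈ 1725.
Year 2016: gap = -2.0 × (9.75 - 5.21) = -9.08%, loss ≈ 23061 × 9.08/100 ≈ 2094.
Year 2017: gap = -2.0 × (10.21 - 5.21) = -10%, loss ≈ 23061 × 10/100 ≈ 2306.
Year 2018: gap = -2.0 × (8.91 - 5.21) = -7.4%, loss ≈ 23061 × 7.4/100 ≈ 1707.
Total lost output = 798 + 1725 + 2094 + 2306 + 1707 = 8630 billion.

£8,630 billion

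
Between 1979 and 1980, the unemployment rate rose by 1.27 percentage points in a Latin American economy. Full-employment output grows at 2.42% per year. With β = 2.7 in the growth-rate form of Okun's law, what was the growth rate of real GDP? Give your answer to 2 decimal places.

-1.01%

Growth-rate Okun's law: g_Y = g_Y* - β × Δu.
g_Y = 2.42 - 2.7 × (1.27) = 2.42 - 3.429 = -1.009%, i.e. -1.01% to 2 d.p.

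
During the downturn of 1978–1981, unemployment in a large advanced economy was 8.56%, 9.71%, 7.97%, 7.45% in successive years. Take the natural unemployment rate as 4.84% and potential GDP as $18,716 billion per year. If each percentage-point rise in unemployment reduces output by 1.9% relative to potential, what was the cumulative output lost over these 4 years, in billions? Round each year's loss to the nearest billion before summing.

$5,096 billion

Year 1978: gap = -1.9 × (8.56 - 4.84) = -7.068%, loss ≈ 18716 × 7.068/100 ≈ 1323.
Year 1979: gap = -1.9 × (9.71 - 4.84) = -9.253%, loss ≈ 18716 × 9.253/100 ≈ 1732.
Year 1980: gap = -1.9 × (7.97 - 4.84) = -5.947%, loss ≈ 18716 × 5.947/100 ≈ 1113.
Year 1981: gap = -1.9 × (7.45 - 4.84) = -4.959%, loss ≈ 18716 × 4.959/100 ≈ 928.
Total lost output = 1323 + 1732 + 1113 + 928 = 5096 billion.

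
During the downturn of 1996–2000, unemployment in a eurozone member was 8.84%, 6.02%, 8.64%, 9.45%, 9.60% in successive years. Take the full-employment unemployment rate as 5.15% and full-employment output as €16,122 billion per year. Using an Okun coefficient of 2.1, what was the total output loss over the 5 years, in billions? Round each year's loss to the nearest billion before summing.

€5,689 billion

Year 1996: gap = -2.1 × (8.84 - 5.15) = -7.749%, loss ≈ 16122 × 7.749/100 ≈ 1249.
Year 1997: gap = -2.1 × (6.02 - 5.15) = -1.827%, loss ≈ 16122 × 1.827/100 ≈ 295.
Year 1998: gap = -2.1 × (8.64 - 5.15) = -7.329%, loss ≈ 16122 × 7.329/100 ≈ 1182.
Year 1999: gap = -2.1 × (9.45 - 5.15) = -9.03%, loss ≈ 16122 × 9.03/100 ≈ 1456.
Year 2000: gap = -2.1 × (9.6 - 5.15) = -9.345%, loss ≈ 16122 × 9.345/100 ≈ 1507.
Total lost output = 1249 + 295 + 1182 + 1456 + 1507 = 5689 billion.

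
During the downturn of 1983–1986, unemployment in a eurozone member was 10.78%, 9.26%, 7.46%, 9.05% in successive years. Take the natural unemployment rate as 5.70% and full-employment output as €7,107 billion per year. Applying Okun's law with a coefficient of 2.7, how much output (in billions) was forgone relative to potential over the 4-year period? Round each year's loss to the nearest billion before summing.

€2,639 billion

Year 1983: gap = -2.7 × (10.78 - 5.7) = -13.716%, loss ≈ 7107 × 13.716/100 ≈ 975.
Year 1984: gap = -2.7 × (9.26 - 5.7) = -9.612%, loss ≈ 7107 × 9.612/100 ≈ 683.
Year 1985: gap = -2.7 × (7.46 - 5.7) = -4.752%, loss ≈ 7107 × 4.752/100 ≈ 338.
Year 1986: gap = -2.7 × (9.05 - 5.7) = -9.045%, loss ≈ 7107 × 9.045/100 ≈ 643.
Total lost output = 975 + 683 + 338 + 643 = 2639 billion.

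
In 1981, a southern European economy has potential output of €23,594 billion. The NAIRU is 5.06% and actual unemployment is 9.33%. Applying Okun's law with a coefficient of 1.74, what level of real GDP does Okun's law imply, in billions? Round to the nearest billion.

€21,841 billion

Unemployment gap = 9.33 - 5.06 = 4.27 points, so the output gap is -1.74 × 4.27 = -7.4298%.
Actual GDP = 23594 × (1 - 7.4298/100) = 23594 × 0.925702 ≈ 21841 billion.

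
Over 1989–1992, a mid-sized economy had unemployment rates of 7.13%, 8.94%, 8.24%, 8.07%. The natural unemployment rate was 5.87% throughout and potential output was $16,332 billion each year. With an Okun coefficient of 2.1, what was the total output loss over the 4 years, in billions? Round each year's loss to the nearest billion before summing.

Year 1989: gap = -2.1 × (7.13 - 5.87) = -2.646%, loss ≈ 16332 × 2.646/100 ≈ 432.
Year 1990: gap = -2.1 × (8.94 - 5.87) = -6.447%, loss ≈ 16332 × 6.447/100 ≈ 1053.
Year 1991: gap = -2.1 × (8.24 - 5.87) = -4.977%, loss ≈ 16332 × 4.977/100 ≈ 813.
Year 1992: gap = -2.1 × (8.07 - 5.87) = -4.62%, loss ≈ 16332 × 4.62/100 ≈ 755.
Total lost output = 432 + 1053 + 813 + 755 = 3053 billion.

$3,053 billion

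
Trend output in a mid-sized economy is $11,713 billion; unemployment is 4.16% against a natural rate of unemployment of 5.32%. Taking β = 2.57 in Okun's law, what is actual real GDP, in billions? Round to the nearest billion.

Unemployment gap = 4.16 - 5.32 = -1.16 points, so the output gap is -2.57 × (-1.16) = 2.9812%.
Actual GDP = 11713 × (1 + 2.9812/100) = 11713 × 1.029812 ≈ 12062 billion.

$12,062 billion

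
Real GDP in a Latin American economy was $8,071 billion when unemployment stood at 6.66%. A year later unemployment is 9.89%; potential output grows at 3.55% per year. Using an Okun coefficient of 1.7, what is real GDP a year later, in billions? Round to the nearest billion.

$7,914 billion

Δu = 9.89 - 6.66 = 3.23 points.
Okun's law (growth form): g_Y = g_Y* - β × Δu = 3.55 - 1.7 × (3.23) = 3.55 - 5.491 = -1.941%.
Real GDP in the next year = 8071 × (1 - 1.941/100) = 8071 × 0.98059 ≈ 7914 billion.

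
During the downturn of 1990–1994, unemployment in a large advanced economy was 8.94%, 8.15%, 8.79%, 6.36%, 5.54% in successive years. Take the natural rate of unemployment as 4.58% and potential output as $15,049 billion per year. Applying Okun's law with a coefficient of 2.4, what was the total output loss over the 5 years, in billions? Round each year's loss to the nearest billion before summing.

Year 1990: gap = -2.4 × (8.94 - 4.58) = -10.464%, loss ≈ 15049 × 10.464/100 ≈ 1575.
Year 1991: gap = -2.4 × (8.15 - 4.58) = -8.568%, loss ≈ 15049 × 8.568/100 ≈ 1289.
Year 1992: gap = -2.4 × (8.79 - 4.58) = -10.104%, loss ≈ 15049 × 10.104/100 ≈ 1521.
Year 1993: gap = -2.4 × (6.36 - 4.58) = -4.272%, loss ≈ 15049 × 4.272/100 ≈ 643.
Year 1994: gap = -2.4 × (5.54 - 4.58) = -2.304%, loss ≈ 15049 × 2.304/100 ≈ 347.
Total lost output = 1575 + 1289 + 1521 + 643 + 347 = 5375 billion.

$5,375 billion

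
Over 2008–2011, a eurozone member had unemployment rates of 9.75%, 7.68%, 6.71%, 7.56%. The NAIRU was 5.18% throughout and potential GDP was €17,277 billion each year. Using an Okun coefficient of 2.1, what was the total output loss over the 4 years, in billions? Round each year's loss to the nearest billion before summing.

Year 2008: gap = -2.1 × (9.75 - 5.18) = -9.597%, loss ≈ 17277 × 9.597/100 ≈ 1658.
Year 2009: gap = -2.1 × (7.68 - 5.18) = -5.25%, loss ≈ 17277 × 5.25/100 ≈ 907.
Year 2010: gap = -2.1 × (6.71 - 5.18) = -3.213%, loss ≈ 17277 × 3.213/100 ≈ 555.
Year 2011: gap = -2.1 × (7.56 - 5.18) = -4.998%, loss ≈ 17277 × 4.998/100 ≈ 864.
Total lost output = 1658 + 907 + 555 + 864 = 3984 billion.

€3,984 billion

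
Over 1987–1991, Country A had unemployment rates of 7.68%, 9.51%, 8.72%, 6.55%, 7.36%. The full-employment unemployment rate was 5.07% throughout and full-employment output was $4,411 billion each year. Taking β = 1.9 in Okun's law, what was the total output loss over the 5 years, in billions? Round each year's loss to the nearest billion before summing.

Year 1987: gap = -1.9 × (7.68 - 5.07) = -4.959%, loss ≈ 4411 × 4.959/100 ≈ 219.
Year 1988: gap = -1.9 × (9.51 - 5.07) = -8.436%, loss ≈ 4411 × 8.436/100 ≈ 372.
Year 1989: gap = -1.9 × (8.72 - 5.07) = -6.935%, loss ≈ 4411 × 6.935/100 ≈ 306.
Year 1990: gap = -1.9 × (6.55 - 5.07) = -2.812%, loss ≈ 4411 × 2.812/100 ≈ 124.
Year 1991: gap = -1.9 × (7.36 - 5.07) = -4.351%, loss ≈ 4411 × 4.351/100 ≈ 192.
Total lost output = 219 + 372 + 306 + 124 + 192 = 1213 billion.

$1,213 billion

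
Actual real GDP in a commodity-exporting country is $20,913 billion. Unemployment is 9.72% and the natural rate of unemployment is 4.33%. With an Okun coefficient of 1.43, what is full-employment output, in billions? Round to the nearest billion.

$22,660 billion

Unemployment gap = 9.72 - 4.33 = 5.39 points, so output gap = -1.43 × 5.39 = -7.7077%.
Since Y = Y* × (1 + gap/100), Y* = 20913/0.922923 ≈ 22660 billion.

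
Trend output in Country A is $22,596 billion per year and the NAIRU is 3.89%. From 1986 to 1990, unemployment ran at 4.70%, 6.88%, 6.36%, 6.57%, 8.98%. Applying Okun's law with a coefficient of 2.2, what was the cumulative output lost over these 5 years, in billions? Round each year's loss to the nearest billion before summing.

Year 1986: gap = -2.2 × (4.7 - 3.89) = -1.782%, loss ≈ 22596 × 1.782/100 ≈ 403.
Year 1987: gap = -2.2 × (6.88 - 3.89) = -6.578%, loss ≈ 22596 × 6.578/100 ≈ 1486.
Year 1988: gap = -2.2 × (6.36 - 3.89) = -5.434%, loss ≈ 22596 × 5.434/100 ≈ 1228.
Year 1989: gap = -2.2 × (6.57 - 3.89) = -5.896%, loss ≈ 22596 × 5.896/100 ≈ 1332.
Year 1990: gap = -2.2 × (8.98 - 3.89) = -11.198%, loss ≈ 22596 × 11.198/100 ≈ 2530.
Total lost output = 403 + 1486 + 1228 + 1332 + 2530 = 6979 billion.

$6,979 billion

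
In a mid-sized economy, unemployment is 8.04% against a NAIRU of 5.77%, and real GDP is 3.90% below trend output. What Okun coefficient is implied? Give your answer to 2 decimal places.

β ≈ 1.72

Okun's law: output gap = -β × (u - u*).
-3.90 = -β × (8.04 - 5.77) = -β × 2.27, so β = 3.9/2.27 = 1.72.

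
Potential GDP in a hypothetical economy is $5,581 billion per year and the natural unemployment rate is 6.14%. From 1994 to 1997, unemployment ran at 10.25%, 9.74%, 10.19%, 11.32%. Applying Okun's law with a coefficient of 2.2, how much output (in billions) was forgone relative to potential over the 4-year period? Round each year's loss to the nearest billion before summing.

$2,080 billion

Year 1994: gap = -2.2 × (10.25 - 6.14) = -9.042%, loss ≈ 5581 × 9.042/100 ≈ 505.
Year 1995: gap = -2.2 × (9.74 - 6.14) = -7.92%, loss ≈ 5581 × 7.92/100 ≈ 442.
Year 1996: gap = -2.2 × (10.19 - 6.14) = -8.91%, loss ≈ 5581 × 8.91/100 ≈ 497.
Year 1997: gap = -2.2 × (11.32 - 6.14) = -11.396%, loss ≈ 5581 × 11.396/100 ≈ 636.
Total lost output = 505 + 442 + 497 + 636 = 2080 billion.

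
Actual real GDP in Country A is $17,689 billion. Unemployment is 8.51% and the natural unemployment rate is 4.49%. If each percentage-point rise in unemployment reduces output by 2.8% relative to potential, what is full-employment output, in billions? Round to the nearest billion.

Unemployment gap = 8.51 - 4.49 = 4.02 points, so output gap = -2.8 × 4.02 = -11.256%.
Since Y = Y* × (1 + gap/100), Y* = 17689/0.88744 ≈ 19933 billion.

$19,933 billion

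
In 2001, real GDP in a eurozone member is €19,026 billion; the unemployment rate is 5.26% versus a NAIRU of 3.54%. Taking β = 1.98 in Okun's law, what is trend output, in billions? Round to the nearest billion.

Unemployment gap = 5.26 - 3.54 = 1.72 points, so output gap = -1.98 × 1.72 = -3.4056%.
Since Y = Y* × (1 + gap/100), Y* = 19026/0.965944 ≈ 19697 billion.

€19,697 billion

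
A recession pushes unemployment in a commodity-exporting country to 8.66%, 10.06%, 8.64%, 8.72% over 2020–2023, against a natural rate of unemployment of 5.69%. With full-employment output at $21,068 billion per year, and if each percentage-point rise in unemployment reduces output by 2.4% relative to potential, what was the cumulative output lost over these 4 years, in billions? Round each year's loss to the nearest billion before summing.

$6,736 billion

Year 2020: gap = -2.4 × (8.66 - 5.69) = -7.128%, loss ≈ 21068 × 7.128/100 ≈ 1502.
Year 2021: gap = -2.4 × (10.06 - 5.69) = -10.488%, loss ≈ 21068 × 10.488/100 ≈ 2210.
Year 2022: gap = -2.4 × (8.64 - 5.69) = -7.08%, loss ≈ 21068 × 7.08/100 ≈ 1492.
Year 2023: gap = -2.4 × (8.72 - 5.69) = -7.272%, loss ≈ 21068 × 7.272/100 ≈ 1532.
Total lost output = 1502 + 2210 + 1492 + 1532 = 6736 billion.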